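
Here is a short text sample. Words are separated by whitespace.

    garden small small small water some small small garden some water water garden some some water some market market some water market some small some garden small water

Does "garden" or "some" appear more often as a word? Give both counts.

"garden": 4 occurrences
"some": 8 occurrences

"some" (8 vs 4)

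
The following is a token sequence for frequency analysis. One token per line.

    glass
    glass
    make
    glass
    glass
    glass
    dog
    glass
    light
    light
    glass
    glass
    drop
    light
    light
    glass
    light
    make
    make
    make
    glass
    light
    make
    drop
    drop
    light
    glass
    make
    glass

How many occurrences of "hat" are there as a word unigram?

0

Scanning the 29 tokens for "hat":
  (none found)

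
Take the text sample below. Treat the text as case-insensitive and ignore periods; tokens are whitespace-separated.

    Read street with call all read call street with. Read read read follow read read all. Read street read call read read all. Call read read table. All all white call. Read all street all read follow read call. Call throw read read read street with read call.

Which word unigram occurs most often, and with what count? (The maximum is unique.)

Unigram frequencies (highest first):
  read: 20
  call: 8
  all: 7
  street: 5
  with: 3
  follow: 2
  … (3 more, each ≤ 1)

"read", 20 times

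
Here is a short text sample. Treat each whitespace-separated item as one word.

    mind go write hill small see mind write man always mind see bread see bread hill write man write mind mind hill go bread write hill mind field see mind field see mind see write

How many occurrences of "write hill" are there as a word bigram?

Scanning the 34 overlapping bigram windows for "write hill":
  position 3–4: write hill
  position 25–26: write hill

2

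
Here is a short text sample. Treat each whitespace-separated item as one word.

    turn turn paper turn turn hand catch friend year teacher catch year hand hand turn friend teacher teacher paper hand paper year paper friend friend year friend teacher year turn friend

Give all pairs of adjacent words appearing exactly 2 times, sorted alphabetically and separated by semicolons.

friend teacher; friend year; turn friend; turn turn

Bigram counts meeting the condition (exactly 2 times):
  friend teacher: 2
  friend year: 2
  turn friend: 2
  turn turn: 2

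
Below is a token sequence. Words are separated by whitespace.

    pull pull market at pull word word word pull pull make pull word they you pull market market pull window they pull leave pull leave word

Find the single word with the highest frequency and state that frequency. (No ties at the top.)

Unigram frequencies (highest first):
  pull: 10
  word: 5
  market: 3
  they: 2
  leave: 2
  at: 1
  … (3 more, each ≤ 1)

"pull", 10 times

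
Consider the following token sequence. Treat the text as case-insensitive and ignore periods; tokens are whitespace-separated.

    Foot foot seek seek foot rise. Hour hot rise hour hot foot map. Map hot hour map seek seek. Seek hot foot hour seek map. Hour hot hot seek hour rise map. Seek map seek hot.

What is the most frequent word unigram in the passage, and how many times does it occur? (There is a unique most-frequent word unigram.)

"seek", 9 times

Unigram frequencies (highest first):
  seek: 9
  hot: 7
  hour: 6
  map: 6
  foot: 5
  rise: 3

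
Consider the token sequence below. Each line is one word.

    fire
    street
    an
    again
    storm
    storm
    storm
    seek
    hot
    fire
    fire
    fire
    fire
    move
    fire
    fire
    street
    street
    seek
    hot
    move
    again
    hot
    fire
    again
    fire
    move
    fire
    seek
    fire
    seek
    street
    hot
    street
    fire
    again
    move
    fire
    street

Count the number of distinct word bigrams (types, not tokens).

39 tokens → 38 bigram windows in total.
Repeated bigrams (each contributes count−1 duplicates):
  fire fire: 4
  fire street: 3
  move fire: 3
  fire again: 2
  fire move: 2
  fire seek: 2
  hot fire: 2
  seek hot: 2
  … (1 more repeated)
13 duplicate windows → 38 − 13 = 25 distinct.

25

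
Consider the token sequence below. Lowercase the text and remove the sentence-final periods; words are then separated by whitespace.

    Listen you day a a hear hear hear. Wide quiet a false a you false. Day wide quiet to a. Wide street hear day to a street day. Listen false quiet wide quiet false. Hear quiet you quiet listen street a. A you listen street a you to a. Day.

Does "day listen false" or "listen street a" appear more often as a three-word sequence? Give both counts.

"listen street a" (2 vs 1)

"day listen false": 1 occurrence
"listen street a": 2 occurrences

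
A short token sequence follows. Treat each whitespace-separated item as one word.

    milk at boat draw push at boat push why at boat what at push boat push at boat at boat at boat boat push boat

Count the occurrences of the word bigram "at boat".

Scanning the 24 overlapping bigram windows for "at boat":
  position 2–3: at boat
  position 6–7: at boat
  position 10–11: at boat
  position 17–18: at boat
  position 19–20: at boat
  position 21–22: at boat

6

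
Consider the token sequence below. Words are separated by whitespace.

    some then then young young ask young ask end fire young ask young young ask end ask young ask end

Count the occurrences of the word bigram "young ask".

5

Scanning the 19 overlapping bigram windows for "young ask":
  position 5–6: young ask
  position 7–8: young ask
  position 11–12: young ask
  position 14–15: young ask
  position 18–19: young ask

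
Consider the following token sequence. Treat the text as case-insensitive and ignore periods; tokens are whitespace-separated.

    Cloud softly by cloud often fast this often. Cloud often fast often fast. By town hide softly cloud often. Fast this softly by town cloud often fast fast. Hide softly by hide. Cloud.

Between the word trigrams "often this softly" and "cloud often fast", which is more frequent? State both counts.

"often this softly": 0 occurrences
"cloud often fast": 4 occurrences

"cloud often fast" (4 vs 0)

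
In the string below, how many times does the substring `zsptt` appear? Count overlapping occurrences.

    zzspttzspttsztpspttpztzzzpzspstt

2

Sliding a length-5 window over the 32 characters (28 positions):
  position 2–6: zsptt
  position 7–11: zsptt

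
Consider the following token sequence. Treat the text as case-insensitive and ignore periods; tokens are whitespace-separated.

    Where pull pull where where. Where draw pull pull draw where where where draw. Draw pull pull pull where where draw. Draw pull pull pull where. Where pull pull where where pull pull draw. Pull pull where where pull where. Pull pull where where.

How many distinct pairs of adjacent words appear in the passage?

9

44 tokens → 43 bigram windows in total.
Repeated bigrams (each contributes count−1 duplicates):
  pull pull: 10
  where where: 9
  pull where: 7
  where pull: 5
  draw pull: 4
  where draw: 3
  draw draw: 2
  pull draw: 2
34 duplicate windows → 43 − 34 = 9 distinct.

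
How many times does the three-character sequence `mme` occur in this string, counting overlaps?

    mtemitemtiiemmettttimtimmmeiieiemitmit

2

Sliding a length-3 window over the 38 characters (36 positions):
  position 13–15: mme
  position 25–27: mme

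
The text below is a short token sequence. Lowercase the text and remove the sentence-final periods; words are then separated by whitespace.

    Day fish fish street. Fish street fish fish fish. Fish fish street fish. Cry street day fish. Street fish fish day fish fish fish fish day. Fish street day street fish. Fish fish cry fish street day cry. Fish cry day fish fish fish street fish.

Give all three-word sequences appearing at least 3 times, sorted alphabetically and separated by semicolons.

Trigram counts meeting the condition (at least 3 times):
  day fish fish: 3
  fish fish fish: 7
  fish fish street: 3
  fish street fish: 5
  street fish fish: 3

day fish fish; fish fish fish; fish fish street; fish street fish; street fish fish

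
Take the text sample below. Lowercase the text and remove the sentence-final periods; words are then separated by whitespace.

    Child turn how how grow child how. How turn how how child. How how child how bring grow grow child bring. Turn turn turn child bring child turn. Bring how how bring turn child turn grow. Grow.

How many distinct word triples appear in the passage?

37 tokens → 35 trigram windows in total.
Repeated trigrams (each contributes count−1 duplicates):
  child how how: 2
  how child how: 2
  how how child: 2
  turn how how: 2
4 duplicate windows → 35 − 4 = 31 distinct.

31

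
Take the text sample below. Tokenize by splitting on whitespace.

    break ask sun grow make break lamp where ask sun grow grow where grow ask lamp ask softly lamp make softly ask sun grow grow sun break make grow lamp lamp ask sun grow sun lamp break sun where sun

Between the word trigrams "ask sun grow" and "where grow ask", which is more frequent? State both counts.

"ask sun grow": 4 occurrences
"where grow ask": 1 occurrence

"ask sun grow" (4 vs 1)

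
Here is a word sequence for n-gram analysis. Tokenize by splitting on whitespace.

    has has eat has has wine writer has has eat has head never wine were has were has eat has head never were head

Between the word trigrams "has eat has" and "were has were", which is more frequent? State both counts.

"has eat has": 3 occurrences
"were has were": 1 occurrence

"has eat has" (3 vs 1)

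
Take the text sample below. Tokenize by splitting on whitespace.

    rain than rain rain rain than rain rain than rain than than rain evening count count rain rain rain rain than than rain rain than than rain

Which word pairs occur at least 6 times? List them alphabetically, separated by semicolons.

rain rain; rain than; than rain

Bigram counts meeting the condition (at least 6 times):
  rain rain: 7
  rain than: 6
  than rain: 6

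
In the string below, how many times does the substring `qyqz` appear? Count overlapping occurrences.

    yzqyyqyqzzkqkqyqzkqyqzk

Sliding a length-4 window over the 23 characters (20 positions):
  position 6–9: qyqz
  position 14–17: qyqz
  position 19–22: qyqz

3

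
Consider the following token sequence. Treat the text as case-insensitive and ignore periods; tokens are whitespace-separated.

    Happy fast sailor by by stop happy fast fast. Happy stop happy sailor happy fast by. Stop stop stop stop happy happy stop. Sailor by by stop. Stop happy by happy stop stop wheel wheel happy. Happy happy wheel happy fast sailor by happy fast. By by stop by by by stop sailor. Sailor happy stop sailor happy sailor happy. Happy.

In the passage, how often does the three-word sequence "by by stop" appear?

4

Scanning the 59 overlapping trigram windows for "by by stop":
  position 4–6: by by stop
  position 25–27: by by stop
  position 46–48: by by stop
  position 50–52: by by stop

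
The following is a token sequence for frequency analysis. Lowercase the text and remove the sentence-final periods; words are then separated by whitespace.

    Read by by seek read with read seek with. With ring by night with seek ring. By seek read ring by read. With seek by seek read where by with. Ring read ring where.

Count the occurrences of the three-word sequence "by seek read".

3

Scanning the 32 overlapping trigram windows for "by seek read":
  position 3–5: by seek read
  position 17–19: by seek read
  position 25–27: by seek read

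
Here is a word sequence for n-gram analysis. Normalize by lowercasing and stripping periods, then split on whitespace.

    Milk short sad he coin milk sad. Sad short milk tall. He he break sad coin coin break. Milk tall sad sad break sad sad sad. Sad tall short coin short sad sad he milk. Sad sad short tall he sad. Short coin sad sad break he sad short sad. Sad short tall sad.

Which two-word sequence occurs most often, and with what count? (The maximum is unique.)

Bigram frequencies (highest first):
  sad sad: 9
  sad short: 5
  short sad: 3
  sad he: 2
  milk sad: 2
  milk tall: 2
  … (23 more, each ≤ 2)

"sad sad", 9 times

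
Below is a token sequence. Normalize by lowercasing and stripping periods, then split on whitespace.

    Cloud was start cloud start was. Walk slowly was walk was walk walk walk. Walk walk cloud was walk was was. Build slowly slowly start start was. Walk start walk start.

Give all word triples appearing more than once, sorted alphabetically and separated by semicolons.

Trigram counts meeting the condition (more than once):
  start was walk: 2
  walk walk walk: 3
  was walk was: 2

start was walk; walk walk walk; was walk was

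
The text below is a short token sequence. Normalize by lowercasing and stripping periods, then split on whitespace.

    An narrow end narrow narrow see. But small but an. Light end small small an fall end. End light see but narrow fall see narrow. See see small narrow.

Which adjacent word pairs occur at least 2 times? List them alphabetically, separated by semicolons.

Bigram counts meeting the condition (at least 2 times):
  narrow see: 2
  see but: 2

narrow see; see but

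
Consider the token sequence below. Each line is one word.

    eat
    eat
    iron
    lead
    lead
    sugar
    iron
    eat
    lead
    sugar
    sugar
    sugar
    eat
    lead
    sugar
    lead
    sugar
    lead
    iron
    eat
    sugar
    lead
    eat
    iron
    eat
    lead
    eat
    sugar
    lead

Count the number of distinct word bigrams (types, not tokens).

29 tokens → 28 bigram windows in total.
Repeated bigrams (each contributes count−1 duplicates):
  lead sugar: 4
  sugar lead: 4
  eat lead: 3
  iron eat: 3
  eat iron: 2
  eat sugar: 2
  lead eat: 2
  sugar sugar: 2
14 duplicate windows → 28 − 14 = 14 distinct.

14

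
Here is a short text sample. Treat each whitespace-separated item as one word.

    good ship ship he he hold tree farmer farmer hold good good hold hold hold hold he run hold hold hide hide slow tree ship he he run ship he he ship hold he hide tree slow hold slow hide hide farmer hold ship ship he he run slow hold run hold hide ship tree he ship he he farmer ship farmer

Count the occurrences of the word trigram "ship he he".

5

Scanning the 60 overlapping trigram windows for "ship he he":
  position 3–5: ship he he
  position 25–27: ship he he
  position 29–31: ship he he
  position 45–47: ship he he
  position 57–59: ship he he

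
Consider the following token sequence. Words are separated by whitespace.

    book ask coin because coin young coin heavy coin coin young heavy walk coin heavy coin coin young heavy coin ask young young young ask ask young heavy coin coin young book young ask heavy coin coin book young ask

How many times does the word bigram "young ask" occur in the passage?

3

Scanning the 39 overlapping bigram windows for "young ask":
  position 24–25: young ask
  position 33–34: young ask
  position 39–40: young ask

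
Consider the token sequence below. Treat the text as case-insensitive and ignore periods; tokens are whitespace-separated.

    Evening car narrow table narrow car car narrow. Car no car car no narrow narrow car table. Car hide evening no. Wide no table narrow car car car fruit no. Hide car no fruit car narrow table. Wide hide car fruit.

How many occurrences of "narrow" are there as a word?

7

Scanning the 41 tokens for "narrow":
  position 3: narrow
  position 5: narrow
  position 8: narrow
  position 14: narrow
  position 15: narrow
  position 25: narrow
  position 36: narrow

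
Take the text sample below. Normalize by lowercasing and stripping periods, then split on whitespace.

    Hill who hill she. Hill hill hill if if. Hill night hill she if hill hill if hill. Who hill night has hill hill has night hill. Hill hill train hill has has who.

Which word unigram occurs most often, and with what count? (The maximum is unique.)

"hill", 17 times

Unigram frequencies (highest first):
  hill: 17
  if: 4
  has: 4
  who: 3
  night: 3
  she: 2
  … (1 more, each ≤ 1)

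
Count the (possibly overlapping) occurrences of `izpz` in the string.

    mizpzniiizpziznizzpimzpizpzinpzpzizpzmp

Sliding a length-4 window over the 39 characters (36 positions):
  position 2–5: izpz
  position 9–12: izpz
  position 24–27: izpz
  position 34–37: izpz

4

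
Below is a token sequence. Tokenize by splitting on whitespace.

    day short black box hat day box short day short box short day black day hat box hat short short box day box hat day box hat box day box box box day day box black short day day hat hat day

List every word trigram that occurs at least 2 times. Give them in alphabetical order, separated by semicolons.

box day box; box hat day; box short day; day box hat; hat day box

Trigram counts meeting the condition (at least 2 times):
  box day box: 2
  box hat day: 2
  box short day: 2
  day box hat: 2
  hat day box: 2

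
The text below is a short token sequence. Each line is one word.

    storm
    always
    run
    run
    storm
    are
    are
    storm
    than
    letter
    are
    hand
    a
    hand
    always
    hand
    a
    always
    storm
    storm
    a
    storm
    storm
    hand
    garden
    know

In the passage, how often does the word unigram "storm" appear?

Scanning the 26 tokens for "storm":
  position 1: storm
  position 5: storm
  position 8: storm
  position 19: storm
  position 20: storm
  position 22: storm
  position 23: storm

7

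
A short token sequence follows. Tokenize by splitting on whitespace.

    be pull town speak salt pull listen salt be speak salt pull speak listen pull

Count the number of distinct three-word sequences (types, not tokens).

12

15 tokens → 13 trigram windows in total.
Repeated trigrams (each contributes count−1 duplicates):
  speak salt pull: 2
1 duplicate windows → 13 − 1 = 12 distinct.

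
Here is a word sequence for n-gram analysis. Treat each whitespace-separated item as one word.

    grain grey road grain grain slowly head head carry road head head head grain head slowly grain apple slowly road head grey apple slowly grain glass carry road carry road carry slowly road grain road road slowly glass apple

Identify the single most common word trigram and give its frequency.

Trigram frequencies (highest first):
  carry road carry: 2
  grain grey road: 1
  grey road grain: 1
  road grain grain: 1
  grain grain slowly: 1
  grain slowly head: 1
  … (30 more, each ≤ 1)

"carry road carry", 2 times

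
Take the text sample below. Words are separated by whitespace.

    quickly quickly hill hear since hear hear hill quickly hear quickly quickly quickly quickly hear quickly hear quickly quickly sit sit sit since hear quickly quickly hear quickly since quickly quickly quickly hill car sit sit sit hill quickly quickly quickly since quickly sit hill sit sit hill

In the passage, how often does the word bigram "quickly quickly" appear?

Scanning the 47 overlapping bigram windows for "quickly quickly":
  position 1–2: quickly quickly
  position 11–12: quickly quickly
  position 12–13: quickly quickly
  position 13–14: quickly quickly
  position 18–19: quickly quickly
  position 25–26: quickly quickly
  position 30–31: quickly quickly
  position 31–32: quickly quickly
  position 39–40: quickly quickly
  position 40–41: quickly quickly

10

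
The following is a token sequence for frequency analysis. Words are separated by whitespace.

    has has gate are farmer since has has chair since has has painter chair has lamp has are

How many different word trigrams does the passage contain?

18 tokens → 16 trigram windows in total.
Repeated trigrams (each contributes count−1 duplicates):
  since has has: 2
1 duplicate windows → 16 − 1 = 15 distinct.

15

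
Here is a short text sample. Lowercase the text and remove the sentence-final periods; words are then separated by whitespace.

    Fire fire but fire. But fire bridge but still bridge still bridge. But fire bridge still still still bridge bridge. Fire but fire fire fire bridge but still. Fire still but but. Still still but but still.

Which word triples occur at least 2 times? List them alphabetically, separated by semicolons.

Trigram counts meeting the condition (at least 2 times):
  bridge but still: 2
  but but still: 2
  but fire bridge: 2
  fire bridge but: 2
  fire but fire: 3
  still but but: 2

bridge but still; but but still; but fire bridge; fire bridge but; fire but fire; still but but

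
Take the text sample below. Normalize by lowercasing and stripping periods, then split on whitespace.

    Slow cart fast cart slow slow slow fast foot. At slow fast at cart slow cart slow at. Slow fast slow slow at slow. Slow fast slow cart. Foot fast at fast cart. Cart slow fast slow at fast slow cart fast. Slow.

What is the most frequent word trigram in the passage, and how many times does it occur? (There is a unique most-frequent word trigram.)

"slow fast slow", 3 times

Trigram frequencies (highest first):
  slow fast slow: 3
  slow cart fast: 2
  slow slow fast: 2
  at slow fast: 2
  slow at slow: 2
  fast slow cart: 2
  … (28 more, each ≤ 1)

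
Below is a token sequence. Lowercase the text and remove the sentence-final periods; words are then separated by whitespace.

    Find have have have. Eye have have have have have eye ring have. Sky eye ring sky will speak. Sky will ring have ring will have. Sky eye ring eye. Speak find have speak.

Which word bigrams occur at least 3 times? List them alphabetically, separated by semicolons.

eye ring; have have

Bigram counts meeting the condition (at least 3 times):
  eye ring: 3
  have have: 6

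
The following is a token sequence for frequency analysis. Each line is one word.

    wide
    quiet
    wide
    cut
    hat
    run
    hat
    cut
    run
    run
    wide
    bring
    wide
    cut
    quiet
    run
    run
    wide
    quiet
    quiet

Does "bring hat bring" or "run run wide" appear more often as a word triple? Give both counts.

"run run wide" (2 vs 0)

"bring hat bring": 0 occurrences
"run run wide": 2 occurrences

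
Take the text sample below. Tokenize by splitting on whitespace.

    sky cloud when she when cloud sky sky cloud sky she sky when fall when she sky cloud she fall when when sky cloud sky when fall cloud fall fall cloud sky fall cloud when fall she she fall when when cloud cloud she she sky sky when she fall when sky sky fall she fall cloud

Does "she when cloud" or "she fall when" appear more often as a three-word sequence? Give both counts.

"she fall when" (3 vs 1)

"she when cloud": 1 occurrence
"she fall when": 3 occurrences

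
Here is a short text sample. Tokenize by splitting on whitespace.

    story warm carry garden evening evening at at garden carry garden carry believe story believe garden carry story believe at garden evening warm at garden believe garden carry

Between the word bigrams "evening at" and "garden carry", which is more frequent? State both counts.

"garden carry" (4 vs 1)

"evening at": 1 occurrence
"garden carry": 4 occurrences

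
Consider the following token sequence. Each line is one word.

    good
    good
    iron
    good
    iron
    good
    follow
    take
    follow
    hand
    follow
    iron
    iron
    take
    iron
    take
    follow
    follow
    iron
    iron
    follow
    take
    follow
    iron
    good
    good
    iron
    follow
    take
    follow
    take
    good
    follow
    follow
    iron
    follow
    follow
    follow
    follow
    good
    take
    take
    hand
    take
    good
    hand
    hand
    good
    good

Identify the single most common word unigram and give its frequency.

"follow", 15 times

Unigram frequencies (highest first):
  follow: 15
  good: 11
  iron: 10
  take: 9
  hand: 4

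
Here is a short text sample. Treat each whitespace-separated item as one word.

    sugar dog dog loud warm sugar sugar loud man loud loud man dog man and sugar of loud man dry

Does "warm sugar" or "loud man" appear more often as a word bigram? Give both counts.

"warm sugar": 1 occurrence
"loud man": 3 occurrences

"loud man" (3 vs 1)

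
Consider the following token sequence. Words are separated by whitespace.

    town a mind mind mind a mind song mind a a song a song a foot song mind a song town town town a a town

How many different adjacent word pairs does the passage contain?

14

26 tokens → 25 bigram windows in total.
Repeated bigrams (each contributes count−1 duplicates):
  a song: 3
  mind a: 3
  a a: 2
  a mind: 2
  mind mind: 2
  song a: 2
  song mind: 2
  town a: 2
  … (1 more repeated)
11 duplicate windows → 25 − 11 = 14 distinct.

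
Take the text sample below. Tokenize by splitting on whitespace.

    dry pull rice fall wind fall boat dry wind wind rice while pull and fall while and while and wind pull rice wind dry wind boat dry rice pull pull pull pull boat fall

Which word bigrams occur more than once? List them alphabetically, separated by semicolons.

Bigram counts meeting the condition (more than once):
  boat dry: 2
  dry wind: 2
  pull pull: 3
  pull rice: 2
  while and: 2

boat dry; dry wind; pull pull; pull rice; while and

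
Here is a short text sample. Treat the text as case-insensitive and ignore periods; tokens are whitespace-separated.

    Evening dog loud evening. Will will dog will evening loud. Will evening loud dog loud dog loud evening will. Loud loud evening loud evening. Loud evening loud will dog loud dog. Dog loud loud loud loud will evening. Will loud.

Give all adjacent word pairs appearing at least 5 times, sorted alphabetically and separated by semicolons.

Bigram counts meeting the condition (at least 5 times):
  dog loud: 5
  evening loud: 5
  loud evening: 5

dog loud; evening loud; loud evening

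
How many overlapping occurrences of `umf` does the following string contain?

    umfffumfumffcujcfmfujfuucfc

3

Sliding a length-3 window over the 27 characters (25 positions):
  position 1–3: umf
  position 6–8: umf
  position 9–11: umf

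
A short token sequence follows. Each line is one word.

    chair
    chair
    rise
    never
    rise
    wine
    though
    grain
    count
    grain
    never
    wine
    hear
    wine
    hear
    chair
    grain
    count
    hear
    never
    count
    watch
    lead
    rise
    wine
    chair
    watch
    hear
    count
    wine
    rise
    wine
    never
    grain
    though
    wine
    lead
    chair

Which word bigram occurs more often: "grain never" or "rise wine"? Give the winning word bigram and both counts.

"rise wine" (3 vs 1)

"grain never": 1 occurrence
"rise wine": 3 occurrences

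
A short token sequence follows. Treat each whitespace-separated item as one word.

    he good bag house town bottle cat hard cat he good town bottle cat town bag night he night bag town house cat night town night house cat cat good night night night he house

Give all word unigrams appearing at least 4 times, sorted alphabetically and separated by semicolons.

cat; he; house; night; town

Unigram counts meeting the condition (at least 4 times):
  cat: 6
  he: 4
  house: 4
  night: 7
  town: 5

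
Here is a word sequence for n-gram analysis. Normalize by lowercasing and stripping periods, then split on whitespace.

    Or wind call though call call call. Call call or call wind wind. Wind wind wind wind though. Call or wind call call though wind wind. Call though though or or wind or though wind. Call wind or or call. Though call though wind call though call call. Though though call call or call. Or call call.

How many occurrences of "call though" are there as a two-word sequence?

Scanning the 56 overlapping bigram windows for "call though":
  position 3–4: call though
  position 23–24: call though
  position 27–28: call though
  position 40–41: call though
  position 42–43: call though
  position 45–46: call though
  position 48–49: call though

7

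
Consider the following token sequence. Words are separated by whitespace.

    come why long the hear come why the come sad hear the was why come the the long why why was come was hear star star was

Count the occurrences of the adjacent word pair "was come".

Scanning the 26 overlapping bigram windows for "was come":
  position 21–22: was come

1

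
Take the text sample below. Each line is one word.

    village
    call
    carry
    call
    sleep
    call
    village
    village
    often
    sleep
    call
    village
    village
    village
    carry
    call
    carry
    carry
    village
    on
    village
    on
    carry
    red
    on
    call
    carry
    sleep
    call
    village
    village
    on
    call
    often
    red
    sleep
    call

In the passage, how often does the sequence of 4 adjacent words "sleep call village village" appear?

Scanning the 34 overlapping 4-gram windows for "sleep call village village":
  position 5–8: sleep call village village
  position 10–13: sleep call village village
  position 28–31: sleep call village village

3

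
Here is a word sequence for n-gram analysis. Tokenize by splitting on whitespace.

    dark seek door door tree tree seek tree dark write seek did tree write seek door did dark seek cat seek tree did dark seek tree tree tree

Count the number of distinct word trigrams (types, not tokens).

28 tokens → 26 trigram windows in total.
Repeated trigrams (each contributes count−1 duplicates):
  did dark seek: 2
1 duplicate windows → 26 − 1 = 25 distinct.

25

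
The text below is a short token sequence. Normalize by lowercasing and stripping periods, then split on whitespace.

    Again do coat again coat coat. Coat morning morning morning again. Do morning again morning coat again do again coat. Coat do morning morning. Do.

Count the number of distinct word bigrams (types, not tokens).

14

25 tokens → 24 bigram windows in total.
Repeated bigrams (each contributes count−1 duplicates):
  again do: 3
  coat coat: 3
  morning morning: 3
  again coat: 2
  coat again: 2
  do morning: 2
  morning again: 2
10 duplicate windows → 24 − 10 = 14 distinct.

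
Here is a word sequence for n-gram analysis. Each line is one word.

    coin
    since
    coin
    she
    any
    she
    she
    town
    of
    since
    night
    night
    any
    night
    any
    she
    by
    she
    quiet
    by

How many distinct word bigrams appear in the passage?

17

20 tokens → 19 bigram windows in total.
Repeated bigrams (each contributes count−1 duplicates):
  any she: 2
  night any: 2
2 duplicate windows → 19 − 2 = 17 distinct.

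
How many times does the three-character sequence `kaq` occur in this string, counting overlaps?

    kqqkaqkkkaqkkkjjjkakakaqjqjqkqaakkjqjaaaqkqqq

3

Sliding a length-3 window over the 45 characters (43 positions):
  position 4–6: kaq
  position 9–11: kaq
  position 22–24: kaq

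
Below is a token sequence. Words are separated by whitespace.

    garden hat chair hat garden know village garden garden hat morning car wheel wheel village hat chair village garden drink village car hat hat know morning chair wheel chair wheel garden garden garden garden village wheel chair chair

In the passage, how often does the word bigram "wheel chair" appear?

Scanning the 37 overlapping bigram windows for "wheel chair":
  position 28–29: wheel chair
  position 36–37: wheel chair

2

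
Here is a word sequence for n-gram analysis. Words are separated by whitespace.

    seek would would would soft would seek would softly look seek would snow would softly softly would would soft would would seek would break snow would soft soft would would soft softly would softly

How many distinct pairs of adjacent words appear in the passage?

34 tokens → 33 bigram windows in total.
Repeated bigrams (each contributes count−1 duplicates):
  would would: 5
  seek would: 4
  would soft: 4
  soft would: 3
  would softly: 3
  snow would: 2
  softly would: 2
  would seek: 2
17 duplicate windows → 33 − 17 = 16 distinct.

16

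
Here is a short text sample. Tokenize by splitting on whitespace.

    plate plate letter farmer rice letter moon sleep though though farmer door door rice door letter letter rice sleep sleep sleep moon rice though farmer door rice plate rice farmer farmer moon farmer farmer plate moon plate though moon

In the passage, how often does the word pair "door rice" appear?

Scanning the 38 overlapping bigram windows for "door rice":
  position 13–14: door rice
  position 26–27: door rice

2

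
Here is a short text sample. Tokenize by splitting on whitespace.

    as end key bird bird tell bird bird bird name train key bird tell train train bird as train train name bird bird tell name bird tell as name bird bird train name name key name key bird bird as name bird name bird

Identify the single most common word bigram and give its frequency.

Bigram frequencies (highest first):
  bird bird: 6
  name bird: 5
  bird tell: 4
  key bird: 3
  bird name: 2
  train train: 2
  … (17 more, each ≤ 2)

"bird bird", 6 times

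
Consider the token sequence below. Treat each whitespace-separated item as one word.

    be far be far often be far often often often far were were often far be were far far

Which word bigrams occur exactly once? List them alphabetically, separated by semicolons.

Bigram counts meeting the condition (exactly once):
  be were: 1
  far far: 1
  far were: 1
  often be: 1
  were far: 1
  were often: 1
  were were: 1

be were; far far; far were; often be; were far; were often; were were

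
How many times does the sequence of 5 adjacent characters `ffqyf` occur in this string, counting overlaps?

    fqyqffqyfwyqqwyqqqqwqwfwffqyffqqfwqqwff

2

Sliding a length-5 window over the 39 characters (35 positions):
  position 5–9: ffqyf
  position 25–29: ffqyf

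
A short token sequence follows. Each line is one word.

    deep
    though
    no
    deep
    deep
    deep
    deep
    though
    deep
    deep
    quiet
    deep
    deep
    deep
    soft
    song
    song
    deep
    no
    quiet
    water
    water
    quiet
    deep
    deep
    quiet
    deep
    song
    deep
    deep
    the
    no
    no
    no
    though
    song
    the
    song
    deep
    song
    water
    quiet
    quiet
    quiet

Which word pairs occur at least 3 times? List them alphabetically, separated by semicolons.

Bigram counts meeting the condition (at least 3 times):
  deep deep: 8
  quiet deep: 3
  song deep: 3

deep deep; quiet deep; song deep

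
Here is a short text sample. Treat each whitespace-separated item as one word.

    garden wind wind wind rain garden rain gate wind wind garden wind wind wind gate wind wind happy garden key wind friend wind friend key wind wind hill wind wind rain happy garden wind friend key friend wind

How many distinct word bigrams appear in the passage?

38 tokens → 37 bigram windows in total.
Repeated bigrams (each contributes count−1 duplicates):
  wind wind: 8
  garden wind: 3
  wind friend: 3
  friend key: 2
  friend wind: 2
  gate wind: 2
  happy garden: 2
  key wind: 2
  … (1 more repeated)
17 duplicate windows → 37 − 17 = 20 distinct.

20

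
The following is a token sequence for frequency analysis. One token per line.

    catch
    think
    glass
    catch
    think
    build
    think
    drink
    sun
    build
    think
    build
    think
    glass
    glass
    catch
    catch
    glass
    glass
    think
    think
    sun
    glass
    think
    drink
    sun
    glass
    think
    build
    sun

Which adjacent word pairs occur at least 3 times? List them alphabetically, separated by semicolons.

build think; glass think; think build

Bigram counts meeting the condition (at least 3 times):
  build think: 3
  glass think: 3
  think build: 3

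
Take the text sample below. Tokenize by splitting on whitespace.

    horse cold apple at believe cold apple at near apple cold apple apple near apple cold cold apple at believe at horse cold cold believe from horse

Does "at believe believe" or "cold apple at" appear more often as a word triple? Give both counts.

"cold apple at" (3 vs 0)

"at believe believe": 0 occurrences
"cold apple at": 3 occurrences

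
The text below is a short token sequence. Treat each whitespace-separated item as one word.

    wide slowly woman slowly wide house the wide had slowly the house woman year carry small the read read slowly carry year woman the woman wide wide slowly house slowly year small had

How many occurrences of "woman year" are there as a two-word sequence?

Scanning the 32 overlapping bigram windows for "woman year":
  position 13–14: woman year

1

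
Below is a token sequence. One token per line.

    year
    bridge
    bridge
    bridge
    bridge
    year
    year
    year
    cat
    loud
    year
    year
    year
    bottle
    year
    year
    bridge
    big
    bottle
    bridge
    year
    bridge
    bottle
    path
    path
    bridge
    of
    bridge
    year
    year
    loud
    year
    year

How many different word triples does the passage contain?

27

33 tokens → 31 trigram windows in total.
Repeated trigrams (each contributes count−1 duplicates):
  bridge bridge bridge: 2
  bridge year year: 2
  loud year year: 2
  year year year: 2
4 duplicate windows → 31 − 4 = 27 distinct.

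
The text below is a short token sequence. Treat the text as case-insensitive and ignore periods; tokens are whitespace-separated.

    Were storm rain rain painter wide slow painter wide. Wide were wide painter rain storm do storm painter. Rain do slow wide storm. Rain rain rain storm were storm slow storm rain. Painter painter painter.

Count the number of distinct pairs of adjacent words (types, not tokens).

24

35 tokens → 34 bigram windows in total.
Repeated bigrams (each contributes count−1 duplicates):
  rain rain: 3
  storm rain: 3
  painter painter: 2
  painter rain: 2
  painter wide: 2
  rain painter: 2
  rain storm: 2
  were storm: 2
10 duplicate windows → 34 − 10 = 24 distinct.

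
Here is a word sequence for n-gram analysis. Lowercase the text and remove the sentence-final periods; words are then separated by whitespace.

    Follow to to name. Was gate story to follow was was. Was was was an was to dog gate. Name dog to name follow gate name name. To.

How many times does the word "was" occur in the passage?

Scanning the 28 tokens for "was":
  position 5: was
  position 10: was
  position 11: was
  position 12: was
  position 13: was
  position 14: was
  position 16: was

7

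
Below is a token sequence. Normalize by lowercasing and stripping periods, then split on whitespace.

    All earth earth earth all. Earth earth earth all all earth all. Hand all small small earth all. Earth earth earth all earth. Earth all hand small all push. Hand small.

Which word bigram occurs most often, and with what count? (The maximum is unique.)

"earth earth", 7 times

Bigram frequencies (highest first):
  earth earth: 7
  earth all: 6
  all earth: 5
  all hand: 2
  hand small: 2
  all all: 1
  … (7 more, each ≤ 1)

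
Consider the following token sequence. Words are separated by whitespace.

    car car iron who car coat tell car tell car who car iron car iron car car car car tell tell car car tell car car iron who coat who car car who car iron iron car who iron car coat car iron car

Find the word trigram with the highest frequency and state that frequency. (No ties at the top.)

Trigram frequencies (highest first):
  car iron car: 3
  car car iron: 2
  car iron who: 2
  car tell car: 2
  car who car: 2
  who car iron: 2
  … (26 more, each ≤ 2)

"car iron car", 3 times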